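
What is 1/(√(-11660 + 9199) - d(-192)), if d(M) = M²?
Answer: -36864/1358956957 - I*√2461/1358956957 ≈ -2.7127e-5 - 3.6505e-8*I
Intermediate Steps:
1/(√(-11660 + 9199) - d(-192)) = 1/(√(-11660 + 9199) - 1*(-192)²) = 1/(√(-2461) - 1*36864) = 1/(I*√2461 - 36864) = 1/(-36864 + I*√2461)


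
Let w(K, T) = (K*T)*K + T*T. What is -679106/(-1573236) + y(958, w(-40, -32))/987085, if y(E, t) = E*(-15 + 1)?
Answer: 324617552389/776458828530 ≈ 0.41807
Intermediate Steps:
w(K, T) = T² + T*K² (w(K, T) = T*K² + T² = T² + T*K²)
y(E, t) = -14*E (y(E, t) = E*(-14) = -14*E)
-679106/(-1573236) + y(958, w(-40, -32))/987085 = -679106/(-1573236) - 14*958/987085 = -679106*(-1/1573236) - 13412*1/987085 = 339553/786618 - 13412/987085 = 324617552389/776458828530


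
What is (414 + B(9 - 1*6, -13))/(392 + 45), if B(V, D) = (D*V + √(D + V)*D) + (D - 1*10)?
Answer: 352/437 - 13*I*√10/437 ≈ 0.80549 - 0.094072*I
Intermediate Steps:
B(V, D) = -10 + D + D*V + D*√(D + V) (B(V, D) = (D*V + D*√(D + V)) + (D - 10) = (D*V + D*√(D + V)) + (-10 + D) = -10 + D + D*V + D*√(D + V))
(414 + B(9 - 1*6, -13))/(392 + 45) = (414 + (-10 - 13 - 13*(9 - 1*6) - 13*√(-13 + (9 - 1*6))))/(392 + 45) = (414 + (-10 - 13 - 13*(9 - 6) - 13*√(-13 + (9 - 6))))/437 = (414 + (-10 - 13 - 13*3 - 13*√(-13 + 3)))*(1/437) = (414 + (-10 - 13 - 39 - 13*I*√10))*(1/437) = (414 + (-62 - 13*I*√10))*(1/437) = (352 - 13*I*√10)*(1/437) = 352/437 - 13*I*√10/437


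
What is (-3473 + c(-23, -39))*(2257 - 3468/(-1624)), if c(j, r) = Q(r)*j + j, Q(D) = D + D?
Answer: -780544859/203 ≈ -3.8450e+6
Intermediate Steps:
Q(D) = 2*D
c(j, r) = j + 2*j*r (c(j, r) = (2*r)*j + j = 2*j*r + j = j + 2*j*r)
(-3473 + c(-23, -39))*(2257 - 3468/(-1624)) = (-3473 - 23*(1 + 2*(-39)))*(2257 - 3468/(-1624)) = (-3473 - 23*(1 - 78))*(2257 - 3468*(-1/1624)) = (-3473 - 23*(-77))*(2257 + 867/406) = (-3473 + 1771)*(917209/406) = -1702*917209/406 = -780544859/203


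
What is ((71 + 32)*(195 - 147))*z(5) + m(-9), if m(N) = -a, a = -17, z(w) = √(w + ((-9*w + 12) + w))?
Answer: 17 + 4944*I*√23 ≈ 17.0 + 23711.0*I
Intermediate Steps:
z(w) = √(12 - 7*w) (z(w) = √(w + ((12 - 9*w) + w)) = √(w + (12 - 8*w)) = √(12 - 7*w))
m(N) = 17 (m(N) = -1*(-17) = 17)
((71 + 32)*(195 - 147))*z(5) + m(-9) = ((71 + 32)*(195 - 147))*√(12 - 7*5) + 17 = (103*48)*√(12 - 35) + 17 = 4944*√(-23) + 17 = 4944*(I*√23) + 17 = 4944*I*√23 + 17 = 17 + 4944*I*√23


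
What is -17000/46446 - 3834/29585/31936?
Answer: -4015557398491/10970853601440 ≈ -0.36602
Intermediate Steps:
-17000/46446 - 3834/29585/31936 = -17000*1/46446 - 3834*1/29585*(1/31936) = -8500/23223 - 3834/29585*1/31936 = -8500/23223 - 1917/472413280 = -4015557398491/10970853601440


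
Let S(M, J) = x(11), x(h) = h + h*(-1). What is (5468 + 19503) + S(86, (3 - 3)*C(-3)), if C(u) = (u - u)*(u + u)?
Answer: 24971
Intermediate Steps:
C(u) = 0 (C(u) = 0*(2*u) = 0)
x(h) = 0 (x(h) = h - h = 0)
S(M, J) = 0
(5468 + 19503) + S(86, (3 - 3)*C(-3)) = (5468 + 19503) + 0 = 24971 + 0 = 24971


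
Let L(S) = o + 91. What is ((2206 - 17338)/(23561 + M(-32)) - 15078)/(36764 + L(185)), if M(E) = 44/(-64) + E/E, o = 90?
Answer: -378957442/928504203 ≈ -0.40814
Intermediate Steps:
M(E) = 5/16 (M(E) = 44*(-1/64) + 1 = -11/16 + 1 = 5/16)
L(S) = 181 (L(S) = 90 + 91 = 181)
((2206 - 17338)/(23561 + M(-32)) - 15078)/(36764 + L(185)) = ((2206 - 17338)/(23561 + 5/16) - 15078)/(36764 + 181) = (-15132/376981/16 - 15078)/36945 = (-15132*16/376981 - 15078)*(1/36945) = (-242112/376981 - 15078)*(1/36945) = -5684361630/376981*1/36945 = -378957442/928504203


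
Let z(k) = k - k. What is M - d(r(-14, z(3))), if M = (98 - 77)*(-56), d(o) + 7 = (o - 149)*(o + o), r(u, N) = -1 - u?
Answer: 2367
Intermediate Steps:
z(k) = 0
d(o) = -7 + 2*o*(-149 + o) (d(o) = -7 + (o - 149)*(o + o) = -7 + (-149 + o)*(2*o) = -7 + 2*o*(-149 + o))
M = -1176 (M = 21*(-56) = -1176)
M - d(r(-14, z(3))) = -1176 - (-7 - 298*(-1 - 1*(-14)) + 2*(-1 - 1*(-14))²) = -1176 - (-7 - 298*(-1 + 14) + 2*(-1 + 14)²) = -1176 - (-7 - 298*13 + 2*13²) = -1176 - (-7 - 3874 + 2*169) = -1176 - (-7 - 3874 + 338) = -1176 - 1*(-3543) = -1176 + 3543 = 2367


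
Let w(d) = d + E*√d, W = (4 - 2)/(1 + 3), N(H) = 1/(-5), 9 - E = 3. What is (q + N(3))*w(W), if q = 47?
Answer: 117/5 + 702*√2/5 ≈ 221.96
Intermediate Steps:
E = 6 (E = 9 - 1*3 = 9 - 3 = 6)
N(H) = -⅕
W = ½ (W = 2/4 = 2*(¼) = ½ ≈ 0.50000)
w(d) = d + 6*√d
(q + N(3))*w(W) = (47 - ⅕)*(½ + 6*√(½)) = 234*(½ + 6*(√2/2))/5 = 234*(½ + 3*√2)/5 = 117/5 + 702*√2/5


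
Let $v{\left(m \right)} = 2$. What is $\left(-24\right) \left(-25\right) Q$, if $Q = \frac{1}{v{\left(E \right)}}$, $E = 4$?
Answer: $300$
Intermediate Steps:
$Q = \frac{1}{2} \approx 0.5$
$\left(-24\right) \left(-25\right) Q = \left(-24\right) \left(-25\right) \frac{1}{2} = 600 \cdot \frac{1}{2} = 300$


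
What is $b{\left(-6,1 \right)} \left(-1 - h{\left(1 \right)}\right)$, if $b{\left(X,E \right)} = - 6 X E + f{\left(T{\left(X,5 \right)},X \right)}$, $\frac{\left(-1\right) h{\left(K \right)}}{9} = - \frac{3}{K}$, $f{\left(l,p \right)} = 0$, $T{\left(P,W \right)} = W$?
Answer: $-1008$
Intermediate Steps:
$h{\left(K \right)} = \frac{27}{K}$ ($h{\left(K \right)} = - 9 \left(- \frac{3}{K}\right) = \frac{27}{K}$)
$b{\left(X,E \right)} = - 6 E X$ ($b{\left(X,E \right)} = - 6 X E + 0 = - 6 E X + 0 = - 6 E X$)
$b{\left(-6,1 \right)} \left(-1 - h{\left(1 \right)}\right) = \left(-6\right) 1 \left(-6\right) \left(-1 - \frac{27}{1}\right) = 36 \left(-1 - 27 \cdot 1\right) = 36 \left(-1 - 27\right) = 36 \left(-28\right) = -1008$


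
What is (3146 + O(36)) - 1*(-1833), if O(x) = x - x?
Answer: 4979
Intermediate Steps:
O(x) = 0
(3146 + O(36)) - 1*(-1833) = (3146 + 0) - 1*(-1833) = 3146 + 1833 = 4979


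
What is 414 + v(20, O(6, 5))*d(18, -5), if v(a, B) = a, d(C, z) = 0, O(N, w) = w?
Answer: 414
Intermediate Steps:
414 + v(20, O(6, 5))*d(18, -5) = 414 + 20*0 = 414 + 0 = 414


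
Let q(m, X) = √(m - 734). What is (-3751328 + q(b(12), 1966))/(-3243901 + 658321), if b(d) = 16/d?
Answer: 937832/646395 - I*√6594/7756740 ≈ 1.4509 - 1.0469e-5*I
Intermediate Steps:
q(m, X) = √(-734 + m)
(-3751328 + q(b(12), 1966))/(-3243901 + 658321) = (-3751328 + √(-734 + 16/12))/(-3243901 + 658321) = (-3751328 + √(-734 + 16*(1/12)))/(-2585580) = (-3751328 + √(-734 + 4/3))*(-1/2585580) = (-3751328 + √(-2198/3))*(-1/2585580) = (-3751328 + I*√6594/3)*(-1/2585580) = 937832/646395 - I*√6594/7756740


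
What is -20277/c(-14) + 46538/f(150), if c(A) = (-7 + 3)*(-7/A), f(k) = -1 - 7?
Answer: 17285/4 ≈ 4321.3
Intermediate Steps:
f(k) = -8
c(A) = 28/A (c(A) = -(-28)/A = 28/A)
-20277/c(-14) + 46538/f(150) = -20277/(28/(-14)) + 46538/(-8) = -20277/(28*(-1/14)) + 46538*(-1/8) = -20277/(-2) - 23269/4 = -20277*(-1/2) - 23269/4 = 20277/2 - 23269/4 = 17285/4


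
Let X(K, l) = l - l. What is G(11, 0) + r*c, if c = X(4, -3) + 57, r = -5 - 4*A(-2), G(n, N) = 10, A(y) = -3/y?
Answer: -617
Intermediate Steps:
r = -11 (r = -5 - (-12)/(-2) = -5 - (-12)*(-1)/2 = -5 - 4*3/2 = -5 - 6 = -11)
X(K, l) = 0
c = 57 (c = 0 + 57 = 57)
G(11, 0) + r*c = 10 - 11*57 = 10 - 627 = -617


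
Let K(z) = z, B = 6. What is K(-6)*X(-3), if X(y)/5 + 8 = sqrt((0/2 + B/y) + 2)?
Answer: 240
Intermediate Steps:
X(y) = -40 + 5*sqrt(2 + 6/y) (X(y) = -40 + 5*sqrt((0/2 + 6/y) + 2) = -40 + 5*sqrt((0*(1/2) + 6/y) + 2) = -40 + 5*sqrt((0 + 6/y) + 2) = -40 + 5*sqrt(6/y + 2) = -40 + 5*sqrt(2 + 6/y))
K(-6)*X(-3) = -6*(-40 + 5*sqrt(2)*sqrt((3 - 3)/(-3))) = -6*(-40 + 5*sqrt(2)*sqrt(-1/3*0)) = -6*(-40 + 5*sqrt(2)*sqrt(0)) = -6*(-40 + 5*sqrt(2)*0) = -6*(-40 + 0) = -6*(-40) = 240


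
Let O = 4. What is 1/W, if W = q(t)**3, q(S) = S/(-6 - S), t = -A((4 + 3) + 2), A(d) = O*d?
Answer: -125/216 ≈ -0.57870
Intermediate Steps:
A(d) = 4*d
t = -36 (t = -4*((4 + 3) + 2) = -4*(7 + 2) = -4*9 = -1*36 = -36)
W = -216/125 (W = (-1*(-36)/(6 - 36))**3 = (-1*(-36)/(-30))**3 = (-1*(-36)*(-1/30))**3 = (-6/5)**3 = -216/125 ≈ -1.7280)
1/W = 1/(-216/125) = -125/216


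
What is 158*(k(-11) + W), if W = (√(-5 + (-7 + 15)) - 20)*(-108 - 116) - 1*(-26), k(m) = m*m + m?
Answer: 729328 - 35392*√3 ≈ 6.6803e+5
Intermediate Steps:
k(m) = m + m² (k(m) = m² + m = m + m²)
W = 4506 - 224*√3 (W = (√(-5 + 8) - 20)*(-224) + 26 = (√3 - 20)*(-224) + 26 = (-20 + √3)*(-224) + 26 = (4480 - 224*√3) + 26 = 4506 - 224*√3 ≈ 4118.0)
158*(k(-11) + W) = 158*(-11*(1 - 11) + (4506 - 224*√3)) = 158*(-11*(-10) + (4506 - 224*√3)) = 158*(110 + (4506 - 224*√3)) = 158*(4616 - 224*√3) = 729328 - 35392*√3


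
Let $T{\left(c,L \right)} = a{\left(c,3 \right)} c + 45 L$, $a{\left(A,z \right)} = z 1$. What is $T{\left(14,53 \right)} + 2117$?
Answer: $4544$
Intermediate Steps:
$a{\left(A,z \right)} = z$
$T{\left(c,L \right)} = 3 c + 45 L$
$T{\left(14,53 \right)} + 2117 = \left(3 \cdot 14 + 45 \cdot 53\right) + 2117 = \left(42 + 2385\right) + 2117 = 2427 + 2117 = 4544$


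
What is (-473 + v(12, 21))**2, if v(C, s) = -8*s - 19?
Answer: 435600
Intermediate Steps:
v(C, s) = -19 - 8*s
(-473 + v(12, 21))**2 = (-473 + (-19 - 8*21))**2 = (-473 + (-19 - 168))**2 = (-473 - 187)**2 = (-660)**2 = 435600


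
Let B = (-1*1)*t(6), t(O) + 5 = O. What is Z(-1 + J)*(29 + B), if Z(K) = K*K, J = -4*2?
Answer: 2268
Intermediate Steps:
J = -8
t(O) = -5 + O
B = -1 (B = (-1*1)*(-5 + 6) = -1*1 = -1)
Z(K) = K²
Z(-1 + J)*(29 + B) = (-1 - 8)²*(29 - 1) = (-9)²*28 = 81*28 = 2268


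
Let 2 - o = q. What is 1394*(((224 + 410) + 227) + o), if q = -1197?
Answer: 2871640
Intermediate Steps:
o = 1199 (o = 2 - 1*(-1197) = 2 + 1197 = 1199)
1394*(((224 + 410) + 227) + o) = 1394*(((224 + 410) + 227) + 1199) = 1394*((634 + 227) + 1199) = 1394*(861 + 1199) = 1394*2060 = 2871640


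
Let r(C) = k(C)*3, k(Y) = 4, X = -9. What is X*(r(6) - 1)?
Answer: -99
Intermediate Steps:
r(C) = 12 (r(C) = 4*3 = 12)
X*(r(6) - 1) = -9*(12 - 1) = -9*11 = -99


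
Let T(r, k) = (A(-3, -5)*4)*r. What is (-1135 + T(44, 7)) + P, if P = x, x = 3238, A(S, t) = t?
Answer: 1223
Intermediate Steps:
T(r, k) = -20*r (T(r, k) = (-5*4)*r = -20*r)
P = 3238
(-1135 + T(44, 7)) + P = (-1135 - 20*44) + 3238 = (-1135 - 880) + 3238 = -2015 + 3238 = 1223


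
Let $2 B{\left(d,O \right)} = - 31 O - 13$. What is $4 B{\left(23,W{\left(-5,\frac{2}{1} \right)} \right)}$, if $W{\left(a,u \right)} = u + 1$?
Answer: $-212$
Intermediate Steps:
$W{\left(a,u \right)} = 1 + u$
$B{\left(d,O \right)} = - \frac{13}{2} - \frac{31 O}{2}$ ($B{\left(d,O \right)} = \frac{- 31 O - 13}{2} = \frac{-13 - 31 O}{2} = - \frac{13}{2} - \frac{31 O}{2}$)
$4 B{\left(23,W{\left(-5,\frac{2}{1} \right)} \right)} = 4 \left(- \frac{13}{2} - \frac{31 \left(1 + \frac{2}{1}\right)}{2}\right) = 4 \left(- \frac{13}{2} - \frac{31 \left(1 + 2 \cdot 1\right)}{2}\right) = 4 \left(- \frac{13}{2} - \frac{31 \left(1 + 2\right)}{2}\right) = 4 \left(- \frac{13}{2} - \frac{93}{2}\right) = 4 \left(-53\right) = -212$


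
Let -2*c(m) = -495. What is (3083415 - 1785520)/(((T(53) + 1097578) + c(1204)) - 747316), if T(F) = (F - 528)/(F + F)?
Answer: 68788435/18576766 ≈ 3.7029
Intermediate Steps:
T(F) = (-528 + F)/(2*F) (T(F) = (-528 + F)/((2*F)) = (-528 + F)*(1/(2*F)) = (-528 + F)/(2*F))
c(m) = 495/2 (c(m) = -1/2*(-495) = 495/2)
(3083415 - 1785520)/(((T(53) + 1097578) + c(1204)) - 747316) = (3083415 - 1785520)/((((1/2)*(-528 + 53)/53 + 1097578) + 495/2) - 747316) = 1297895/((((1/2)*(1/53)*(-475) + 1097578) + 495/2) - 747316) = 1297895/(((-475/106 + 1097578) + 495/2) - 747316) = 1297895/((116342793/106 + 495/2) - 747316) = 1297895/(58184514/53 - 747316) = 1297895/(18576766/53) = 1297895*(53/18576766) = 68788435/18576766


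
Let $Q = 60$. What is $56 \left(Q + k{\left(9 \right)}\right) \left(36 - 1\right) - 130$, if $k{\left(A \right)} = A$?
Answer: $135110$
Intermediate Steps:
$56 \left(Q + k{\left(9 \right)}\right) \left(36 - 1\right) - 130 = 56 \left(60 + 9\right) \left(36 - 1\right) - 130 = 56 \cdot 69 \cdot 35 - 130 = 56 \cdot 2415 - 130 = 135240 - 130 = 135110$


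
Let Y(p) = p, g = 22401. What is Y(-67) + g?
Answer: 22334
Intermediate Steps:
Y(-67) + g = -67 + 22401 = 22334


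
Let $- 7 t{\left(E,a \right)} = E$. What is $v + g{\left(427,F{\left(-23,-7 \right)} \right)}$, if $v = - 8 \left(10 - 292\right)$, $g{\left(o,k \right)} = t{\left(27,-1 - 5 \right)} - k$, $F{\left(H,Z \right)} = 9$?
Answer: $\frac{15702}{7} \approx 2243.1$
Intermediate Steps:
$t{\left(E,a \right)} = - \frac{E}{7}$
$g{\left(o,k \right)} = - \frac{27}{7} - k$ ($g{\left(o,k \right)} = \left(- \frac{1}{7}\right) 27 - k = - \frac{27}{7} - k$)
$v = 2256$ ($v = \left(-8\right) \left(-282\right) = 2256$)
$v + g{\left(427,F{\left(-23,-7 \right)} \right)} = 2256 - \frac{90}{7} = \frac{15702}{7}$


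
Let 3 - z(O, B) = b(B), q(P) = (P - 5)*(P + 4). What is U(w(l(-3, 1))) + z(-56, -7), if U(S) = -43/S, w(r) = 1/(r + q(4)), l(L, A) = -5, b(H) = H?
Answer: 569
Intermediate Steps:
q(P) = (-5 + P)*(4 + P)
z(O, B) = 3 - B
w(r) = 1/(-8 + r) (w(r) = 1/(r + (-20 + 4² - 1*4)) = 1/(r + (-20 + 16 - 4)) = 1/(r - 8) = 1/(-8 + r))
U(w(l(-3, 1))) + z(-56, -7) = -43/(1/(-8 - 5)) + (3 - 1*(-7)) = -43/(1/(-13)) + (3 + 7) = -43/(-1/13) + 10 = -43*(-13) + 10 = 559 + 10 = 569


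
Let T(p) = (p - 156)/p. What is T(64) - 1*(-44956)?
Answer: 719273/16 ≈ 44955.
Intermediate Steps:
T(p) = (-156 + p)/p
T(64) - 1*(-44956) = (-156 + 64)/64 - 1*(-44956) = (1/64)*(-92) + 44956 = -23/16 + 44956 = 719273/16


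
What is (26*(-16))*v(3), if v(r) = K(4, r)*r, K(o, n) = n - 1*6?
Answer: 3744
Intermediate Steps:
K(o, n) = -6 + n (K(o, n) = n - 6 = -6 + n)
v(r) = r*(-6 + r) (v(r) = (-6 + r)*r = r*(-6 + r))
(26*(-16))*v(3) = (26*(-16))*(3*(-6 + 3)) = -1248*(-3) = -416*(-9) = 3744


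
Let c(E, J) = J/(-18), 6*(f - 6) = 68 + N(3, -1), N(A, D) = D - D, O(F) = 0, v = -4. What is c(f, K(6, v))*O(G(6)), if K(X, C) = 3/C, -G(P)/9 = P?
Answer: 0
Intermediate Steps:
G(P) = -9*P
N(A, D) = 0
f = 52/3 (f = 6 + (68 + 0)/6 = 6 + (1/6)*68 = 6 + 34/3 = 52/3 ≈ 17.333)
c(E, J) = -J/18 (c(E, J) = J*(-1/18) = -J/18)
c(f, K(6, v))*O(G(6)) = -1/(6*(-4))*0 = -(-1)/(6*4)*0 = -1/18*(-3/4)*0 = (1/24)*0 = 0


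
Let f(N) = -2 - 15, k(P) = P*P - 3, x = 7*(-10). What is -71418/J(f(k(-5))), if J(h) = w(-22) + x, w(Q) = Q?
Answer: 35709/46 ≈ 776.28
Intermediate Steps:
x = -70
k(P) = -3 + P² (k(P) = P² - 3 = -3 + P²)
f(N) = -17
J(h) = -92 (J(h) = -22 - 70 = -92)
-71418/J(f(k(-5))) = -71418/(-92) = -71418*(-1/92) = 35709/46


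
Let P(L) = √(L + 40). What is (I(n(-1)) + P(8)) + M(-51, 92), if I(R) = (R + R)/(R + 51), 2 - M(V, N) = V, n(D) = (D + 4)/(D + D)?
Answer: 1747/33 + 4*√3 ≈ 59.868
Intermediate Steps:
n(D) = (4 + D)/(2*D) (n(D) = (4 + D)/((2*D)) = (4 + D)*(1/(2*D)) = (4 + D)/(2*D))
M(V, N) = 2 - V
I(R) = 2*R/(51 + R) (I(R) = (2*R)/(51 + R) = 2*R/(51 + R))
P(L) = √(40 + L)
(I(n(-1)) + P(8)) + M(-51, 92) = (2*((½)*(4 - 1)/(-1))/(51 + (½)*(4 - 1)/(-1)) + √(40 + 8)) + (2 - 1*(-51)) = (2*((½)*(-1)*3)/(51 + (½)*(-1)*3) + √48) + (2 + 51) = (2*(-3/2)/(51 - 3/2) + 4*√3) + 53 = (2*(-3/2)/(99/2) + 4*√3) + 53 = (2*(-3/2)*(2/99) + 4*√3) + 53 = (-2/33 + 4*√3) + 53 = 1747/33 + 4*√3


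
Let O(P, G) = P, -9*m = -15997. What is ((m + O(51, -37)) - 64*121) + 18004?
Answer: 108796/9 ≈ 12088.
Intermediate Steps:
m = 15997/9 (m = -1/9*(-15997) = 15997/9 ≈ 1777.4)
((m + O(51, -37)) - 64*121) + 18004 = ((15997/9 + 51) - 64*121) + 18004 = (16456/9 - 7744) + 18004 = -53240/9 + 18004 = 108796/9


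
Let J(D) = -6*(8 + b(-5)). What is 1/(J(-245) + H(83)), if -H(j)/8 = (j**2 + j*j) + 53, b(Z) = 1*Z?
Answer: -1/110666 ≈ -9.0362e-6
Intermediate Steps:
b(Z) = Z
H(j) = -424 - 16*j**2 (H(j) = -8*((j**2 + j*j) + 53) = -8*((j**2 + j**2) + 53) = -8*(2*j**2 + 53) = -8*(53 + 2*j**2) = -424 - 16*j**2)
J(D) = -18 (J(D) = -6*(8 - 5) = -6*3 = -18)
1/(J(-245) + H(83)) = 1/(-18 + (-424 - 16*83**2)) = 1/(-18 + (-424 - 16*6889)) = 1/(-18 + (-424 - 110224)) = 1/(-18 - 110648) = 1/(-110666) = -1/110666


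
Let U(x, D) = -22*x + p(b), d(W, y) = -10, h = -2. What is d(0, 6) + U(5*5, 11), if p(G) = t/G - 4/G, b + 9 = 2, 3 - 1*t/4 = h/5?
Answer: -19648/35 ≈ -561.37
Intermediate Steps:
t = 68/5 (t = 12 - (-8)/5 = 12 - 4*(-⅖) = 12 + 8/5 = 68/5 ≈ 13.600)
b = -7 (b = -9 + 2 = -7)
p(G) = 48/(5*G) (p(G) = 68/(5*G) - 4/G = 48/(5*G))
U(x, D) = -48/35 - 22*x (U(x, D) = -22*x + (48/5)/(-7) = -22*x + (48/5)*(-⅐) = -22*x - 48/35 = -48/35 - 22*x)
d(0, 6) + U(5*5, 11) = -10 + (-48/35 - 110*5) = -10 + (-48/35 - 22*25) = -10 + (-48/35 - 550) = -10 - 19298/35 = -19648/35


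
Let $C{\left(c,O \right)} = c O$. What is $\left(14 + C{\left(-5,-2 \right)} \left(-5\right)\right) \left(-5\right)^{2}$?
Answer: $-900$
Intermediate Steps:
$C{\left(c,O \right)} = O c$
$\left(14 + C{\left(-5,-2 \right)} \left(-5\right)\right) \left(-5\right)^{2} = \left(14 + \left(-2\right) \left(-5\right) \left(-5\right)\right) \left(-5\right)^{2} = \left(14 + 10 \left(-5\right)\right) 25 = \left(14 - 50\right) 25 = \left(-36\right) 25 = -900$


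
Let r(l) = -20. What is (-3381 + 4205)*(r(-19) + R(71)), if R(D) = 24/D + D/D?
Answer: -1091800/71 ≈ -15377.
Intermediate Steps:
R(D) = 1 + 24/D (R(D) = 24/D + 1 = 1 + 24/D)
(-3381 + 4205)*(r(-19) + R(71)) = (-3381 + 4205)*(-20 + (24 + 71)/71) = 824*(-20 + (1/71)*95) = 824*(-20 + 95/71) = 824*(-1325/71) = -1091800/71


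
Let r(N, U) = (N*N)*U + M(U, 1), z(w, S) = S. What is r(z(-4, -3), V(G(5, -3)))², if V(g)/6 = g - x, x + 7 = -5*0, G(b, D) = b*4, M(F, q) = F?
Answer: 2624400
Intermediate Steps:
G(b, D) = 4*b
x = -7 (x = -7 - 5*0 = -7 + 0 = -7)
V(g) = 42 + 6*g (V(g) = 6*(g - 1*(-7)) = 6*(g + 7) = 6*(7 + g) = 42 + 6*g)
r(N, U) = U + U*N² (r(N, U) = (N*N)*U + U = N²*U + U = U*N² + U = U + U*N²)
r(z(-4, -3), V(G(5, -3)))² = ((42 + 6*(4*5))*(1 + (-3)²))² = ((42 + 6*20)*(1 + 9))² = ((42 + 120)*10)² = (162*10)² = 1620² = 2624400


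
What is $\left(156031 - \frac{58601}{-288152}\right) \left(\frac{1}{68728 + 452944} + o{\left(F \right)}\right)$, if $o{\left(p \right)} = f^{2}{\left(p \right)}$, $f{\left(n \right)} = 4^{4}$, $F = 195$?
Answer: $\frac{1537129841910440387409}{150320830144} \approx 1.0226 \cdot 10^{10}$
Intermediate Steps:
$f{\left(n \right)} = 256$
$o{\left(p \right)} = 65536$ ($o{\left(p \right)} = 256^{2} = 65536$)
$\left(156031 - \frac{58601}{-288152}\right) \left(\frac{1}{68728 + 452944} + o{\left(F \right)}\right) = \left(156031 - \frac{58601}{-288152}\right) \left(\frac{1}{68728 + 452944} + 65536\right) = \left(156031 - - \frac{58601}{288152}\right) \left(\frac{1}{521672} + 65536\right) = \left(156031 + \frac{58601}{288152}\right) \left(\frac{1}{521672} + 65536\right) = \frac{44960703313}{288152} \cdot \frac{34188296193}{521672} = \frac{1537129841910440387409}{150320830144}$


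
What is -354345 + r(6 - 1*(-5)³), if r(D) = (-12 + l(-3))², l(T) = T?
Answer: -354120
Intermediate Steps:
r(D) = 225 (r(D) = (-12 - 3)² = (-15)² = 225)
-354345 + r(6 - 1*(-5)³) = -354345 + 225 = -354120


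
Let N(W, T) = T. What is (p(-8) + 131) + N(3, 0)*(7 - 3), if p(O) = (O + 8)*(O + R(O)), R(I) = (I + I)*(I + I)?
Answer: 131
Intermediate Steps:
R(I) = 4*I² (R(I) = (2*I)*(2*I) = 4*I²)
p(O) = (8 + O)*(O + 4*O²) (p(O) = (O + 8)*(O + 4*O²) = (8 + O)*(O + 4*O²))
(p(-8) + 131) + N(3, 0)*(7 - 3) = (-8*(8 + 4*(-8)² + 33*(-8)) + 131) + 0*(7 - 3) = (-8*(8 + 4*64 - 264) + 131) + 0*4 = (-8*(8 + 256 - 264) + 131) + 0 = (-8*0 + 131) + 0 = (0 + 131) + 0 = 131 + 0 = 131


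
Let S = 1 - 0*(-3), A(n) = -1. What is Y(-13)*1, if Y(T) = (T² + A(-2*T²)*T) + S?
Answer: 183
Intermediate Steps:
S = 1 (S = 1 - 1*0 = 1 + 0 = 1)
Y(T) = 1 + T² - T (Y(T) = (T² - T) + 1 = 1 + T² - T)
Y(-13)*1 = (1 + (-13)² - 1*(-13))*1 = (1 + 169 + 13)*1 = 183*1 = 183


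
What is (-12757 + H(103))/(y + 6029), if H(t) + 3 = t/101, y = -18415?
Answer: 1288657/1250986 ≈ 1.0301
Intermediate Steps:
H(t) = -3 + t/101
(-12757 + H(103))/(y + 6029) = (-12757 + (-3 + (1/101)*103))/(-18415 + 6029) = (-12757 + (-3 + 103/101))/(-12386) = (-12757 - 200/101)*(-1/12386) = -1288657/101*(-1/12386) = 1288657/1250986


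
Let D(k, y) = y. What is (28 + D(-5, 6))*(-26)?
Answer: -884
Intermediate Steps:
(28 + D(-5, 6))*(-26) = (28 + 6)*(-26) = 34*(-26) = -884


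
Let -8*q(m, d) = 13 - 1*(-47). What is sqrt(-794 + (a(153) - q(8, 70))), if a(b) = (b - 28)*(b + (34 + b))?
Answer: sqrt(166854)/2 ≈ 204.24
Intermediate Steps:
q(m, d) = -15/2 (q(m, d) = -(13 - 1*(-47))/8 = -(13 + 47)/8 = -1/8*60 = -15/2)
a(b) = (-28 + b)*(34 + 2*b)
sqrt(-794 + (a(153) - q(8, 70))) = sqrt(-794 + ((-952 - 22*153 + 2*153**2) - 1*(-15/2))) = sqrt(-794 + ((-952 - 3366 + 2*23409) + 15/2)) = sqrt(-794 + ((-952 - 3366 + 46818) + 15/2)) = sqrt(-794 + (42500 + 15/2)) = sqrt(-794 + 85015/2) = sqrt(83427/2) = sqrt(166854)/2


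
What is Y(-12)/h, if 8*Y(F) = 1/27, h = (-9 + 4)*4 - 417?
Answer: -1/94392 ≈ -1.0594e-5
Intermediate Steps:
h = -437 (h = -5*4 - 417 = -20 - 417 = -437)
Y(F) = 1/216 (Y(F) = (⅛)/27 = (⅛)*(1/27) = 1/216)
Y(-12)/h = (1/216)/(-437) = (1/216)*(-1/437) = -1/94392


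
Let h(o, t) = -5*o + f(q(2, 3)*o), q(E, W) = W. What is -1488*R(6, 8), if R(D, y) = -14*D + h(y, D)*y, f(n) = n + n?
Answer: 29760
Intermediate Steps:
f(n) = 2*n
h(o, t) = o (h(o, t) = -5*o + 2*(3*o) = -5*o + 6*o = o)
R(D, y) = y² - 14*D (R(D, y) = -14*D + y*y = -14*D + y² = y² - 14*D)
-1488*R(6, 8) = -1488*(8² - 14*6) = -1488*(64 - 84) = -1488*(-20) = 29760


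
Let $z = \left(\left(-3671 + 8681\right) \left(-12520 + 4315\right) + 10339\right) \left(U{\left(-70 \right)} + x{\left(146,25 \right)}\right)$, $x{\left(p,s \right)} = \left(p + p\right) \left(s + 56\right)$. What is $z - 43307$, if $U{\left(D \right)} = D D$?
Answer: $-1173393335779$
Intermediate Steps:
$U{\left(D \right)} = D^{2}$
$x{\left(p,s \right)} = 2 p \left(56 + s\right)$
$z = -1173393292472$ ($z = \left(\left(-3671 + 8681\right) \left(-12520 + 4315\right) + 10339\right) \left(\left(-70\right)^{2} + 2 \cdot 146 \left(56 + 25\right)\right) = \left(5010 \left(-8205\right) + 10339\right) \left(4900 + 2 \cdot 146 \cdot 81\right) = \left(-41107050 + 10339\right) \left(4900 + 23652\right) = \left(-41096711\right) 28552 = -1173393292472$)
$z - 43307 = -1173393292472 - 43307 = -1173393335779$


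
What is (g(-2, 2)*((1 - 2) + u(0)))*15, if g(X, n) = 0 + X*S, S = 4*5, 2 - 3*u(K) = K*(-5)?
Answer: 200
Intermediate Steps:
u(K) = ⅔ + 5*K/3 (u(K) = ⅔ - K*(-5)/3 = ⅔ - (-5)*K/3 = ⅔ + 5*K/3)
S = 20
g(X, n) = 20*X (g(X, n) = 0 + X*20 = 0 + 20*X = 20*X)
(g(-2, 2)*((1 - 2) + u(0)))*15 = ((20*(-2))*((1 - 2) + (⅔ + (5/3)*0)))*15 = -40*(-1 + (⅔ + 0))*15 = -40*(-1 + ⅔)*15 = -40*(-⅓)*15 = (40/3)*15 = 200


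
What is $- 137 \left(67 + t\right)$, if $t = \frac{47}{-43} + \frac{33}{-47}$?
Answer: $- \frac{18053723}{2021} \approx -8933.1$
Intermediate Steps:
$t = - \frac{3628}{2021}$ ($t = 47 \left(- \frac{1}{43}\right) + 33 \left(- \frac{1}{47}\right) = - \frac{47}{43} - \frac{33}{47} = - \frac{3628}{2021} \approx -1.7952$)
$- 137 \left(67 + t\right) = - 137 \left(67 - \frac{3628}{2021}\right) = \left(-137\right) \frac{131779}{2021} = - \frac{18053723}{2021}$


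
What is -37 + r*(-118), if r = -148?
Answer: 17427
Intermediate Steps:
-37 + r*(-118) = -37 - 148*(-118) = -37 + 17464 = 17427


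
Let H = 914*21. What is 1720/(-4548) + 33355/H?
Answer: 1412915/1039218 ≈ 1.3596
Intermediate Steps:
H = 19194
1720/(-4548) + 33355/H = 1720/(-4548) + 33355/19194 = 1720*(-1/4548) + 33355*(1/19194) = -430/1137 + 4765/2742 = 1412915/1039218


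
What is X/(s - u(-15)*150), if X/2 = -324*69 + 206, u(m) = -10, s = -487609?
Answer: 44300/486109 ≈ 0.091132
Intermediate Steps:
X = -44300 (X = 2*(-324*69 + 206) = 2*(-22356 + 206) = 2*(-22150) = -44300)
X/(s - u(-15)*150) = -44300/(-487609 - (-10)*150) = -44300/(-487609 - 1*(-1500)) = -44300/(-487609 + 1500) = -44300/(-486109) = -44300*(-1/486109) = 44300/486109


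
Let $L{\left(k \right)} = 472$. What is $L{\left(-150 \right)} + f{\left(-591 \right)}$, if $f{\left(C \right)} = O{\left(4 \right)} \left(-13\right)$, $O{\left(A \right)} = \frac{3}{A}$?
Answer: $\frac{1849}{4} \approx 462.25$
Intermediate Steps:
$f{\left(C \right)} = - \frac{39}{4}$ ($f{\left(C \right)} = \frac{3}{4} \left(-13\right) = - \frac{39}{4}$)
$L{\left(-150 \right)} + f{\left(-591 \right)} = 472 - \frac{39}{4} = \frac{1849}{4}$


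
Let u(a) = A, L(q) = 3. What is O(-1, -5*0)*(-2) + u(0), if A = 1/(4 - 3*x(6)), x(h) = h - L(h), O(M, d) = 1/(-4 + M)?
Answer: ⅕ ≈ 0.20000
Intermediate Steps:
x(h) = -3 + h (x(h) = h - 1*3 = h - 3 = -3 + h)
A = -⅕ (A = 1/(4 - 3*(-3 + 6)) = 1/(4 - 3*3) = 1/(4 - 9) = 1/(-5) = -⅕ ≈ -0.20000)
u(a) = -⅕
O(-1, -5*0)*(-2) + u(0) = -2/(-4 - 1) - ⅕ = -2/(-5) - ⅕ = -⅕*(-2) - ⅕ = ⅖ - ⅕ = ⅕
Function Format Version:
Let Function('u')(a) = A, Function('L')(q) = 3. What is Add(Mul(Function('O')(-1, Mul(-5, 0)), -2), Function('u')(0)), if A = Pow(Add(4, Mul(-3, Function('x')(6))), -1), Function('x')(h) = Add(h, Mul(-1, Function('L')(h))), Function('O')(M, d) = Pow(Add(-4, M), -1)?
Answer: Rational(1, 5) ≈ 0.20000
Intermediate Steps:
Function('x')(h) = Add(-3, h) (Function('x')(h) = Add(h, Mul(-1, 3)) = Add(h, -3) = Add(-3, h))
A = Rational(-1, 5) (A = Pow(Add(4, Mul(-3, Add(-3, 6))), -1) = Pow(Add(4, Mul(-3, 3)), -1) = Pow(Add(4, -9), -1) = Pow(-5, -1) = Rational(-1, 5) ≈ -0.20000)
Function('u')(a) = Rational(-1, 5)
Add(Mul(Function('O')(-1, Mul(-5, 0)), -2), Function('u')(0)) = Add(Mul(Pow(Add(-4, -1), -1), -2), Rational(-1, 5)) = Add(Mul(Pow(-5, -1), -2), Rational(-1, 5)) = Add(Mul(Rational(-1, 5), -2), Rational(-1, 5)) = Add(Rational(2, 5), Rational(-1, 5)) = Rational(1, 5)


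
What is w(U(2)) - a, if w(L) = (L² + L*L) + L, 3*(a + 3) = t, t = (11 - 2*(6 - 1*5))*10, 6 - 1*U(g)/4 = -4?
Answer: 3213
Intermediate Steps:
U(g) = 40 (U(g) = 24 - 4*(-4) = 24 + 16 = 40)
t = 90 (t = (11 - 2*(6 - 5))*10 = (11 - 2*1)*10 = (11 - 2)*10 = 9*10 = 90)
a = 27 (a = -3 + (⅓)*90 = -3 + 30 = 27)
w(L) = L + 2*L² (w(L) = (L² + L²) + L = 2*L² + L = L + 2*L²)
w(U(2)) - a = 40*(1 + 2*40) - 1*27 = 40*(1 + 80) - 27 = 40*81 - 27 = 3240 - 27 = 3213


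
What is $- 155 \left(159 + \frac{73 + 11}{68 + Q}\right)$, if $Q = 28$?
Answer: $- \frac{198245}{8} \approx -24781.0$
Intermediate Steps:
$- 155 \left(159 + \frac{73 + 11}{68 + Q}\right) = - 155 \left(159 + \frac{73 + 11}{68 + 28}\right) = - 155 \left(159 + \frac{84}{96}\right) = - 155 \left(159 + 84 \cdot \frac{1}{96}\right) = - 155 \left(159 + \frac{7}{8}\right) = \left(-155\right) \frac{1279}{8} = - \frac{198245}{8}$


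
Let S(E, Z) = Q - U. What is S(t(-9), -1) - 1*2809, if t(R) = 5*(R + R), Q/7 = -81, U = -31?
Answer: -3345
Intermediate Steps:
Q = -567 (Q = 7*(-81) = -567)
t(R) = 10*R (t(R) = 5*(2*R) = 10*R)
S(E, Z) = -536 (S(E, Z) = -567 - 1*(-31) = -567 + 31 = -536)
S(t(-9), -1) - 1*2809 = -536 - 1*2809 = -536 - 2809 = -3345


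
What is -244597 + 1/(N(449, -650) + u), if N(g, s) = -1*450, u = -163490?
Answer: -40099232181/163940 ≈ -2.4460e+5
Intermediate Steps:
N(g, s) = -450
-244597 + 1/(N(449, -650) + u) = -244597 + 1/(-450 - 163490) = -244597 + 1/(-163940) = -244597 - 1/163940 = -40099232181/163940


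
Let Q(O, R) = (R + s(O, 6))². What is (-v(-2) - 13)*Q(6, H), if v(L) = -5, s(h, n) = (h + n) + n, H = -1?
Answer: -2312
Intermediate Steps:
s(h, n) = h + 2*n
Q(O, R) = (12 + O + R)² (Q(O, R) = (R + (O + 2*6))² = (R + (O + 12))² = (R + (12 + O))² = (12 + O + R)²)
(-v(-2) - 13)*Q(6, H) = (-1*(-5) - 13)*(12 + 6 - 1)² = (5 - 13)*17² = -8*289 = -2312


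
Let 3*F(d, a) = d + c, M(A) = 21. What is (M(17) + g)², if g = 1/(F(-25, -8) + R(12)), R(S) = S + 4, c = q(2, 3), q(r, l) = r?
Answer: 278784/625 ≈ 446.05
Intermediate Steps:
c = 2
F(d, a) = ⅔ + d/3 (F(d, a) = (d + 2)/3 = (2 + d)/3 = ⅔ + d/3)
R(S) = 4 + S
g = 3/25 (g = 1/((⅔ + (⅓)*(-25)) + (4 + 12)) = 1/((⅔ - 25/3) + 16) = 1/(-23/3 + 16) = 1/(25/3) = 3/25 ≈ 0.12000)
(M(17) + g)² = (21 + 3/25)² = (528/25)² = 278784/625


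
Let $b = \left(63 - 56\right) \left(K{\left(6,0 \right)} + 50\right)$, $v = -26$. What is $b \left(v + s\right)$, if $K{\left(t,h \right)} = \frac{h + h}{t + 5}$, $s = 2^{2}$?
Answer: $-7700$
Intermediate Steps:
$s = 4$
$K{\left(t,h \right)} = \frac{2 h}{5 + t}$
$b = 350$ ($b = \left(63 - 56\right) \left(2 \cdot 0 \frac{1}{5 + 6} + 50\right) = 7 \left(2 \cdot 0 \cdot \frac{1}{11} + 50\right) = 7 \left(0 + 50\right) = 7 \cdot 50 = 350$)
$b \left(v + s\right) = 350 \left(-26 + 4\right) = 350 \left(-22\right) = -7700$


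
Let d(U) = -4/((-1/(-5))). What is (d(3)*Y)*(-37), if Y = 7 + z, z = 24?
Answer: 22940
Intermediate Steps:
Y = 31 (Y = 7 + 24 = 31)
d(U) = -20 (d(U) = -4/((-1*(-⅕))) = -4/⅕ = -4*5 = -20)
(d(3)*Y)*(-37) = -20*31*(-37) = -620*(-37) = 22940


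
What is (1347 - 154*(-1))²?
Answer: 2253001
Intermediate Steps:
(1347 - 154*(-1))² = (1347 + 154)² = 1501² = 2253001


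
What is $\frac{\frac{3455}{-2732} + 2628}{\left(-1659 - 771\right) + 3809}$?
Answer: $\frac{7176241}{3767428} \approx 1.9048$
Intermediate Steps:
$\frac{\frac{3455}{-2732} + 2628}{\left(-1659 - 771\right) + 3809} = \frac{3455 \left(- \frac{1}{2732}\right) + 2628}{\left(-1659 - 771\right) + 3809} = \frac{- \frac{3455}{2732} + 2628}{-2430 + 3809} = \frac{7176241}{2732 \cdot 1379} = \frac{7176241}{2732} \cdot \frac{1}{1379} = \frac{7176241}{3767428}$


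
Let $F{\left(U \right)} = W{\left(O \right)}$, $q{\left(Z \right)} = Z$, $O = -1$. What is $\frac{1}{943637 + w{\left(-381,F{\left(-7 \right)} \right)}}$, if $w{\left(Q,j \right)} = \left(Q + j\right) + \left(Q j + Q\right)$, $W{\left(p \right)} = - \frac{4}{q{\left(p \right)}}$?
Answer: $\frac{1}{941355} \approx 1.0623 \cdot 10^{-6}$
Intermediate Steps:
$W{\left(p \right)} = - \frac{4}{p}$
$F{\left(U \right)} = 4$ ($F{\left(U \right)} = - \frac{4}{-1} = \left(-4\right) \left(-1\right) = 4$)
$w{\left(Q,j \right)} = j + 2 Q + Q j$ ($w{\left(Q,j \right)} = \left(Q + j\right) + \left(Q + Q j\right) = j + 2 Q + Q j$)
$\frac{1}{943637 + w{\left(-381,F{\left(-7 \right)} \right)}} = \frac{1}{943637 + \left(4 + 2 \left(-381\right) - 1524\right)} = \frac{1}{943637 - 2282} = \frac{1}{941355}$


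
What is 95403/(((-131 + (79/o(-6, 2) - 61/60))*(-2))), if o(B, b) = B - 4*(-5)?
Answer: 20034630/53077 ≈ 377.46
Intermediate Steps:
o(B, b) = 20 + B (o(B, b) = B + 20 = 20 + B)
95403/(((-131 + (79/o(-6, 2) - 61/60))*(-2))) = 95403/(((-131 + (79/(20 - 6) - 61/60))*(-2))) = 95403/(((-131 + (79/14 - 61*1/60))*(-2))) = 95403/(((-131 + (79*(1/14) - 61/60))*(-2))) = 95403/(((-131 + (79/14 - 61/60))*(-2))) = 95403/(((-131 + 1943/420)*(-2))) = 95403/((-53077/420*(-2))) = 95403/(53077/210) = 95403*(210/53077) = 20034630/53077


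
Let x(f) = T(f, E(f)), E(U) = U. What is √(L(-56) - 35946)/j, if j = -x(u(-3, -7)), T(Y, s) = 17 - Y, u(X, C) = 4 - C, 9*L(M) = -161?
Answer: -55*I*√107/18 ≈ -31.607*I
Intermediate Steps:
L(M) = -161/9 (L(M) = (⅑)*(-161) = -161/9)
x(f) = 17 - f
j = -6 (j = -(17 - (4 - 1*(-7))) = -(17 - (4 + 7)) = -(17 - 1*11) = -(17 - 11) = -1*6 = -6)
√(L(-56) - 35946)/j = √(-161/9 - 35946)/(-6) = √(-323675/9)*(-⅙) = (55*I*√107/3)*(-⅙) = -55*I*√107/18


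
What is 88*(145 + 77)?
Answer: 19536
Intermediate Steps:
88*(145 + 77) = 88*222 = 19536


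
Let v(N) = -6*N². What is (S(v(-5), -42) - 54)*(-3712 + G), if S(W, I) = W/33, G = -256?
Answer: 2555392/11 ≈ 2.3231e+5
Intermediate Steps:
S(W, I) = W/33 (S(W, I) = W*(1/33) = W/33)
(S(v(-5), -42) - 54)*(-3712 + G) = ((-6*(-5)²)/33 - 54)*(-3712 - 256) = ((-6*25)/33 - 54)*(-3968) = ((1/33)*(-150) - 54)*(-3968) = (-50/11 - 54)*(-3968) = -644/11*(-3968) = 2555392/11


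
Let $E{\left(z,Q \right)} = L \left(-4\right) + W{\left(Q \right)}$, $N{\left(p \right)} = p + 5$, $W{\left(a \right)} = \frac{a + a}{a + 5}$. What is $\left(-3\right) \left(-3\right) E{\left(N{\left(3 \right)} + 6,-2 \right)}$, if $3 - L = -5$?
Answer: $-300$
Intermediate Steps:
$L = 8$ ($L = 3 - -5 = 3 + 5 = 8$)
$W{\left(a \right)} = \frac{2 a}{5 + a}$
$N{\left(p \right)} = 5 + p$
$E{\left(z,Q \right)} = -32 + \frac{2 Q}{5 + Q}$ ($E{\left(z,Q \right)} = 8 \left(-4\right) + \frac{2 Q}{5 + Q} = -32 + \frac{2 Q}{5 + Q}$)
$\left(-3\right) \left(-3\right) E{\left(N{\left(3 \right)} + 6,-2 \right)} = \left(-3\right) \left(-3\right) \frac{10 \left(-16 - -6\right)}{5 - 2} = 9 \frac{10 \left(-16 + 6\right)}{3} = 9 \cdot 10 \cdot \frac{1}{3} \left(-10\right) = 9 \left(- \frac{100}{3}\right) = -300$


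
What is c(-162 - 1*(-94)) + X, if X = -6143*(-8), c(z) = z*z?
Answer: 53768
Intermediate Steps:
c(z) = z²
X = 49144
c(-162 - 1*(-94)) + X = (-162 - 1*(-94))² + 49144 = (-162 + 94)² + 49144 = (-68)² + 49144 = 4624 + 49144 = 53768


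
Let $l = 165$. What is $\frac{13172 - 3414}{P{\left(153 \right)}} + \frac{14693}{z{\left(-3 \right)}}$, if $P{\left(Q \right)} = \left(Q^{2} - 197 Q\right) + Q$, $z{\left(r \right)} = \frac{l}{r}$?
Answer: $- \frac{5717761}{21285} \approx -268.63$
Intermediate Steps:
$z{\left(r \right)} = \frac{165}{r}$
$P{\left(Q \right)} = Q^{2} - 196 Q$
$\frac{13172 - 3414}{P{\left(153 \right)}} + \frac{14693}{z{\left(-3 \right)}} = \frac{13172 - 3414}{153 \left(-196 + 153\right)} + \frac{14693}{165 \frac{1}{-3}} = \frac{13172 - 3414}{153 \left(-43\right)} + \frac{14693}{165 \left(- \frac{1}{3}\right)} = \frac{9758}{-6579} + \frac{14693}{-55} = 9758 \left(- \frac{1}{6579}\right) + 14693 \left(- \frac{1}{55}\right) = - \frac{574}{387} - \frac{14693}{55} = - \frac{5717761}{21285}$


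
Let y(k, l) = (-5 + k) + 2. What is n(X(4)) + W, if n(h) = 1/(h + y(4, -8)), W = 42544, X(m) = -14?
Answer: 553071/13 ≈ 42544.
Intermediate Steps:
y(k, l) = -3 + k
n(h) = 1/(1 + h) (n(h) = 1/(h + (-3 + 4)) = 1/(h + 1) = 1/(1 + h))
n(X(4)) + W = 1/(1 - 14) + 42544 = 1/(-13) + 42544 = -1/13 + 42544 = 553071/13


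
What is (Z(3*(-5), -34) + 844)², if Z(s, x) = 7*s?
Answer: 546121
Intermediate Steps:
(Z(3*(-5), -34) + 844)² = (7*(3*(-5)) + 844)² = (7*(-15) + 844)² = (-105 + 844)² = 739² = 546121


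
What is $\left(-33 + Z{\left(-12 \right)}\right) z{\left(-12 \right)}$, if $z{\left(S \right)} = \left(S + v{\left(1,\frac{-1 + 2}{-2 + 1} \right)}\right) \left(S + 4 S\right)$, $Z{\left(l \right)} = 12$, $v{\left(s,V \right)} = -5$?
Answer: $-21420$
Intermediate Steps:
$z{\left(S \right)} = 5 S \left(-5 + S\right)$ ($z{\left(S \right)} = \left(S - 5\right) \left(S + 4 S\right) = \left(-5 + S\right) 5 S = 5 S \left(-5 + S\right)$)
$\left(-33 + Z{\left(-12 \right)}\right) z{\left(-12 \right)} = \left(-33 + 12\right) 5 \left(-12\right) \left(-5 - 12\right) = - 21 \cdot 5 \left(-12\right) \left(-17\right) = \left(-21\right) 1020 = -21420$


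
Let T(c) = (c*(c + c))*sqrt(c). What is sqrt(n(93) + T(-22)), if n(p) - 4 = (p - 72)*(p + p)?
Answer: sqrt(3910 + 968*I*sqrt(22)) ≈ 70.363 + 32.264*I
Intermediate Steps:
T(c) = 2*c**(5/2) (T(c) = (c*(2*c))*sqrt(c) = (2*c**2)*sqrt(c) = 2*c**(5/2))
n(p) = 4 + 2*p*(-72 + p) (n(p) = 4 + (p - 72)*(p + p) = 4 + (-72 + p)*(2*p) = 4 + 2*p*(-72 + p))
sqrt(n(93) + T(-22)) = sqrt((4 - 144*93 + 2*93**2) + 2*(-22)**(5/2)) = sqrt((4 - 13392 + 2*8649) + 2*(484*I*sqrt(22))) = sqrt((4 - 13392 + 17298) + 968*I*sqrt(22)) = sqrt(3910 + 968*I*sqrt(22))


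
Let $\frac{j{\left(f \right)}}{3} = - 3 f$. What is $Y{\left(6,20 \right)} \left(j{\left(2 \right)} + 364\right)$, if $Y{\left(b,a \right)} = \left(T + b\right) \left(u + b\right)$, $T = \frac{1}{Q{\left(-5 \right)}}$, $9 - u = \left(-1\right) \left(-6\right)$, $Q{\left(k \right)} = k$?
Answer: $\frac{90306}{5} \approx 18061.0$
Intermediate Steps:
$u = 3$ ($u = 9 - \left(-1\right) \left(-6\right) = 9 - 6 = 3$)
$j{\left(f \right)} = - 9 f$ ($j{\left(f \right)} = 3 \left(- 3 f\right) = - 9 f$)
$T = - \frac{1}{5}$ ($T = \frac{1}{-5} = - \frac{1}{5} \approx -0.2$)
$Y{\left(b,a \right)} = \left(3 + b\right) \left(- \frac{1}{5} + b\right)$ ($Y{\left(b,a \right)} = \left(- \frac{1}{5} + b\right) \left(3 + b\right) = \left(3 + b\right) \left(- \frac{1}{5} + b\right)$)
$Y{\left(6,20 \right)} \left(j{\left(2 \right)} + 364\right) = \left(- \frac{3}{5} + 6^{2} + \frac{14}{5} \cdot 6\right) \left(\left(-9\right) 2 + 364\right) = \left(- \frac{3}{5} + 36 + \frac{84}{5}\right) \left(-18 + 364\right) = \frac{261}{5} \cdot 346 = \frac{90306}{5}$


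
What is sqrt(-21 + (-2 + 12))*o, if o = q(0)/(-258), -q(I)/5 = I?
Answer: 0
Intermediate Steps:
q(I) = -5*I
o = 0 (o = -5*0/(-258) = 0*(-1/258) = 0)
sqrt(-21 + (-2 + 12))*o = sqrt(-21 + (-2 + 12))*0 = sqrt(-21 + 10)*0 = sqrt(-11)*0 = (I*sqrt(11))*0 = 0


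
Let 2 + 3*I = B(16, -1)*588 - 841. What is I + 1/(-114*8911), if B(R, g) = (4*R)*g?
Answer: -13028327551/1015854 ≈ -12825.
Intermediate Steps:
B(R, g) = 4*R*g
I = -12825 (I = -⅔ + ((4*16*(-1))*588 - 841)/3 = -⅔ + (-64*588 - 841)/3 = -⅔ + (-37632 - 841)/3 = -⅔ + (⅓)*(-38473) = -⅔ - 38473/3 = -12825)
I + 1/(-114*8911) = -12825 + 1/(-114*8911) = -12825 + 1/(-1015854) = -12825 - 1/1015854 = -13028327551/1015854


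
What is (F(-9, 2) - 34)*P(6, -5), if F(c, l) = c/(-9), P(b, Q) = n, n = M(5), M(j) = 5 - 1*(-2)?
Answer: -231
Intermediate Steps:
M(j) = 7 (M(j) = 5 + 2 = 7)
n = 7
P(b, Q) = 7
F(c, l) = -c/9 (F(c, l) = c*(-1/9) = -c/9)
(F(-9, 2) - 34)*P(6, -5) = (-1/9*(-9) - 34)*7 = (1 - 34)*7 = -33*7 = -231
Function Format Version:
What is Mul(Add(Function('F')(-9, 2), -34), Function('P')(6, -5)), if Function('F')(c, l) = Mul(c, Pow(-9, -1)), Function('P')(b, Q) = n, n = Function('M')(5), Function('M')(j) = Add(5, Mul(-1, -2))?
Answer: -231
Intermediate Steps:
Function('M')(j) = 7 (Function('M')(j) = Add(5, 2) = 7)
n = 7
Function('P')(b, Q) = 7
Function('F')(c, l) = Mul(Rational(-1, 9), c) (Function('F')(c, l) = Mul(c, Rational(-1, 9)) = Mul(Rational(-1, 9), c))
Mul(Add(Function('F')(-9, 2), -34), Function('P')(6, -5)) = Mul(Add(Mul(Rational(-1, 9), -9), -34), 7) = Mul(Add(1, -34), 7) = Mul(-33, 7) = -231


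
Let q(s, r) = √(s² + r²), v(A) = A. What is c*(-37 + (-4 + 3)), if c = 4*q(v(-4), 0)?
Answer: -608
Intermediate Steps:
q(s, r) = √(r² + s²)
c = 16 (c = 4*√(0² + (-4)²) = 4*√(0 + 16) = 4*√16 = 4*4 = 16)
c*(-37 + (-4 + 3)) = 16*(-37 + (-4 + 3)) = 16*(-37 - 1) = 16*(-38) = -608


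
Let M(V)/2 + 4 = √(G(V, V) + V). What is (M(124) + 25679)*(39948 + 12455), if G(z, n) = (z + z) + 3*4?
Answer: 1345237413 + 838448*√6 ≈ 1.3473e+9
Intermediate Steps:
G(z, n) = 12 + 2*z (G(z, n) = 2*z + 12 = 12 + 2*z)
M(V) = -8 + 2*√(12 + 3*V) (M(V) = -8 + 2*√((12 + 2*V) + V) = -8 + 2*√(12 + 3*V))
(M(124) + 25679)*(39948 + 12455) = ((-8 + 2*√(12 + 3*124)) + 25679)*(39948 + 12455) = ((-8 + 2*√(12 + 372)) + 25679)*52403 = ((-8 + 2*√384) + 25679)*52403 = ((-8 + 2*(8*√6)) + 25679)*52403 = ((-8 + 16*√6) + 25679)*52403 = (25671 + 16*√6)*52403 = 1345237413 + 838448*√6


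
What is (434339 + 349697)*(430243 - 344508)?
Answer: 67219326460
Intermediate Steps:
(434339 + 349697)*(430243 - 344508) = 784036*85735 = 67219326460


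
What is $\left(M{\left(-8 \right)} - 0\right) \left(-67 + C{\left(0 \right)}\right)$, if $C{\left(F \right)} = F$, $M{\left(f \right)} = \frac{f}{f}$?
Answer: $-67$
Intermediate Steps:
$M{\left(f \right)} = 1$
$\left(M{\left(-8 \right)} - 0\right) \left(-67 + C{\left(0 \right)}\right) = \left(1 - 0\right) \left(-67 + 0\right) = \left(1 + 0\right) \left(-67\right) = 1 \left(-67\right) = -67$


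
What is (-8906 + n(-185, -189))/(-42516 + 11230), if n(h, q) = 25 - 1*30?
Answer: 8911/31286 ≈ 0.28482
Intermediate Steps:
n(h, q) = -5 (n(h, q) = 25 - 30 = -5)
(-8906 + n(-185, -189))/(-42516 + 11230) = (-8906 - 5)/(-42516 + 11230) = -8911/(-31286) = -8911*(-1/31286) = 8911/31286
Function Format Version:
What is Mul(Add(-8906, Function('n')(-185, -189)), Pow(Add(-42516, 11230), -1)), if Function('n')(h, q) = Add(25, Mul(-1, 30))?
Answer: Rational(8911, 31286) ≈ 0.28482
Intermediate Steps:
Function('n')(h, q) = -5 (Function('n')(h, q) = Add(25, -30) = -5)
Mul(Add(-8906, Function('n')(-185, -189)), Pow(Add(-42516, 11230), -1)) = Mul(Add(-8906, -5), Pow(Add(-42516, 11230), -1)) = Mul(-8911, Pow(-31286, -1)) = Mul(-8911, Rational(-1, 31286)) = Rational(8911, 31286)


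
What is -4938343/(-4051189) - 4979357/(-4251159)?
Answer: 41165997595010/17222248578051 ≈ 2.3903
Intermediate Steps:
-4938343/(-4051189) - 4979357/(-4251159) = -4938343*(-1/4051189) - 4979357*(-1/4251159) = 4938343/4051189 + 4979357/4251159 = 41165997595010/17222248578051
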